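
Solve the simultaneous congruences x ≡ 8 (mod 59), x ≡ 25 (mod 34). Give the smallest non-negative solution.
x ≡ 1011 (mod 2006); the representative in [0, 2006) is 1011

The moduli 59, 34 are pairwise coprime, so by the CRT there is a unique solution mod 59·34 = 2006.
Solve by successive substitution. Start with x ≡ 8 (mod 59).
  Combine with x ≡ 25 (mod 34): write x = 8 + 59·t and require 8 + 59·t ≡ 25 (mod 34), i.e. 59·t ≡ 25 − 8 ≡ 17 (mod 34). Since 59^(−1) ≡ 15 (mod 34) (59 ≡ 25 (mod 34)), t ≡ 15·17 ≡ 17 (mod 34). So x ≡ 8 + 59·17 = 1011 (mod 2006).
Unique solution in [0, 2006): x = 1011.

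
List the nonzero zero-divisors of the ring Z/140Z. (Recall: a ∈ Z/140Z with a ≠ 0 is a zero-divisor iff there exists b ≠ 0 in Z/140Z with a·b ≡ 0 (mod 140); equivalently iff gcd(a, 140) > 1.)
nonzero zero-divisors of Z/140Z = {2, 4, 5, 6, 7, 8, 10, 12, 14, 15, 16, 18, 20, 21, 22, 24, 25, 26, 28, 30, 32, 34, 35, 36, 38, 40, 42, 44, 45, 46, 48, 49, 50, 52, 54, 55, 56, 58, 60, 62, 63, 64, 65, 66, 68, 70, 72, 74, 75, 76, 77, 78, 80, 82, 84, 85, 86, 88, 90, 91, 92, 94, 95, 96, 98, 100, 102, 104, 105, 106, 108, 110, 112, 114, 115, 116, 118, 119, 120, 122, 124, 125, 126, 128, 130, 132, 133, 134, 135, 136, 138}

An element a ∈ Z/140Z (with a ≠ 0) is a zero-divisor iff gcd(a, 140) > 1 (because a is a unit precisely when gcd(a, n) = 1, and in Z/nZ every nonzero, non-unit element is a zero-divisor). Scan a = 1, ..., 139 and keep those with gcd(a, 140) > 1:
  gcd(2, 140) = 2, gcd(4, 140) = 4, gcd(5, 140) = 5, gcd(6, 140) = 2, gcd(7, 140) = 7, gcd(8, 140) = 4, gcd(10, 140) = 10, gcd(12, 140) = 4, gcd(14, 140) = 14, gcd(15, 140) = 5, gcd(16, 140) = 4, gcd(18, 140) = 2, gcd(20, 140) = 20, gcd(21, 140) = 7, gcd(22, 140) = 2, gcd(24, 140) = 4, gcd(25, 140) = 5, gcd(26, 140) = 2, gcd(28, 140) = 28, gcd(30, 140) = 10, gcd(32, 140) = 4, gcd(34, 140) = 2, gcd(35, 140) = 35, gcd(36, 140) = 4, gcd(38, 140) = 2, gcd(40, 140) = 20, gcd(42, 140) = 14, gcd(44, 140) = 4, gcd(45, 140) = 5, gcd(46, 140) = 2, gcd(48, 140) = 4, gcd(49, 140) = 7, gcd(50, 140) = 10, gcd(52, 140) = 4, gcd(54, 140) = 2, gcd(55, 140) = 5, gcd(56, 140) = 28, gcd(58, 140) = 2, gcd(60, 140) = 20, gcd(62, 140) = 2, gcd(63, 140) = 7, gcd(64, 140) = 4, gcd(65, 140) = 5, gcd(66, 140) = 2, gcd(68, 140) = 4, gcd(70, 140) = 70, gcd(72, 140) = 4, gcd(74, 140) = 2, gcd(75, 140) = 5, gcd(76, 140) = 4, gcd(77, 140) = 7, gcd(78, 140) = 2, gcd(80, 140) = 20, gcd(82, 140) = 2, gcd(84, 140) = 28, gcd(85, 140) = 5, gcd(86, 140) = 2, gcd(88, 140) = 4, gcd(90, 140) = 10, gcd(91, 140) = 7, gcd(92, 140) = 4, gcd(94, 140) = 2, gcd(95, 140) = 5, gcd(96, 140) = 4, gcd(98, 140) = 14, gcd(100, 140) = 20, gcd(102, 140) = 2, gcd(104, 140) = 4, gcd(105, 140) = 35, gcd(106, 140) = 2, gcd(108, 140) = 4, gcd(110, 140) = 10, gcd(112, 140) = 28, gcd(114, 140) = 2, gcd(115, 140) = 5, gcd(116, 140) = 4, gcd(118, 140) = 2, gcd(119, 140) = 7, gcd(120, 140) = 20, gcd(122, 140) = 2, gcd(124, 140) = 4, gcd(125, 140) = 5, gcd(126, 140) = 14, gcd(128, 140) = 4, gcd(130, 140) = 10, gcd(132, 140) = 4, gcd(133, 140) = 7, gcd(134, 140) = 2, gcd(135, 140) = 5, gcd(136, 140) = 4, gcd(138, 140) = 2.
All other a ∈ {1, ..., 139} have gcd(a, 140) = 1 and are units. So the nonzero zero-divisors are exactly the 91 values of a appearing in this scan.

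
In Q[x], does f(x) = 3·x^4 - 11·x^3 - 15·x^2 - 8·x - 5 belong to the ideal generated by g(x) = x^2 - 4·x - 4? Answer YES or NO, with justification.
In Q[x] the ideal (g) consists of all multiples of g, so f ∈ (g) iff g | f, i.e. iff the remainder of f on division by g is 0. Divide f by g (g is monic, so eliminate the leading term of the running remainder at each step):
  leading term 3·x^4: subtract (3·x^2)·g(x) = 3·x^4 - 12·x^3 - 12·x^2, leaving x^3 - 3·x^2 - 8·x - 5
  leading term x^3: subtract (x)·g(x) = x^3 - 4·x^2 - 4·x, leaving x^2 - 4·x - 5
  leading term x^2: subtract (1)·g(x) = x^2 - 4·x - 4, leaving -1
The remainder r(x) = -1 ≠ 0 (and deg r < deg g), so g ∤ f, i.e. f ∉ (g).

Final answer: NO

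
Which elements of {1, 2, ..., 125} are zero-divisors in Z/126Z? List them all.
nonzero zero-divisors of Z/126Z = {2, 3, 4, 6, 7, 8, 9, 10, 12, 14, 15, 16, 18, 20, 21, 22, 24, 26, 27, 28, 30, 32, 33, 34, 35, 36, 38, 39, 40, 42, 44, 45, 46, 48, 49, 50, 51, 52, 54, 56, 57, 58, 60, 62, 63, 64, 66, 68, 69, 70, 72, 74, 75, 76, 77, 78, 80, 81, 82, 84, 86, 87, 88, 90, 91, 92, 93, 94, 96, 98, 99, 100, 102, 104, 105, 106, 108, 110, 111, 112, 114, 116, 117, 118, 119, 120, 122, 123, 124}

An element a ∈ Z/126Z (with a ≠ 0) is a zero-divisor iff gcd(a, 126) > 1 (because a is a unit precisely when gcd(a, n) = 1, and in Z/nZ every nonzero, non-unit element is a zero-divisor). Scan a = 1, ..., 125 and keep those with gcd(a, 126) > 1:
  gcd(2, 126) = 2, gcd(3, 126) = 3, gcd(4, 126) = 2, gcd(6, 126) = 6, gcd(7, 126) = 7, gcd(8, 126) = 2, gcd(9, 126) = 9, gcd(10, 126) = 2, gcd(12, 126) = 6, gcd(14, 126) = 14, gcd(15, 126) = 3, gcd(16, 126) = 2, gcd(18, 126) = 18, gcd(20, 126) = 2, gcd(21, 126) = 21, gcd(22, 126) = 2, gcd(24, 126) = 6, gcd(26, 126) = 2, gcd(27, 126) = 9, gcd(28, 126) = 14, gcd(30, 126) = 6, gcd(32, 126) = 2, gcd(33, 126) = 3, gcd(34, 126) = 2, gcd(35, 126) = 7, gcd(36, 126) = 18, gcd(38, 126) = 2, gcd(39, 126) = 3, gcd(40, 126) = 2, gcd(42, 126) = 42, gcd(44, 126) = 2, gcd(45, 126) = 9, gcd(46, 126) = 2, gcd(48, 126) = 6, gcd(49, 126) = 7, gcd(50, 126) = 2, gcd(51, 126) = 3, gcd(52, 126) = 2, gcd(54, 126) = 18, gcd(56, 126) = 14, gcd(57, 126) = 3, gcd(58, 126) = 2, gcd(60, 126) = 6, gcd(62, 126) = 2, gcd(63, 126) = 63, gcd(64, 126) = 2, gcd(66, 126) = 6, gcd(68, 126) = 2, gcd(69, 126) = 3, gcd(70, 126) = 14, gcd(72, 126) = 18, gcd(74, 126) = 2, gcd(75, 126) = 3, gcd(76, 126) = 2, gcd(77, 126) = 7, gcd(78, 126) = 6, gcd(80, 126) = 2, gcd(81, 126) = 9, gcd(82, 126) = 2, gcd(84, 126) = 42, gcd(86, 126) = 2, gcd(87, 126) = 3, gcd(88, 126) = 2, gcd(90, 126) = 18, gcd(91, 126) = 7, gcd(92, 126) = 2, gcd(93, 126) = 3, gcd(94, 126) = 2, gcd(96, 126) = 6, gcd(98, 126) = 14, gcd(99, 126) = 9, gcd(100, 126) = 2, gcd(102, 126) = 6, gcd(104, 126) = 2, gcd(105, 126) = 21, gcd(106, 126) = 2, gcd(108, 126) = 18, gcd(110, 126) = 2, gcd(111, 126) = 3, gcd(112, 126) = 14, gcd(114, 126) = 6, gcd(116, 126) = 2, gcd(117, 126) = 9, gcd(118, 126) = 2, gcd(119, 126) = 7, gcd(120, 126) = 6, gcd(122, 126) = 2, gcd(123, 126) = 3, gcd(124, 126) = 2.
All other a ∈ {1, ..., 125} have gcd(a, 126) = 1 and are units. So the nonzero zero-divisors are exactly the 89 values of a appearing in this scan.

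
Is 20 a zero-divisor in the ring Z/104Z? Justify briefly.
YES

gcd(20, 104) = 4 > 1, so 20 is not a unit in Z/104Z. In Z/nZ every nonzero non-unit is a zero-divisor: explicitly, take b = 104/gcd = 26 ≠ 0 (mod 104); then 20·26 = 520 = 5·104, i.e. 20·26 ≡ 0 (mod 104). So 20 is a zero-divisor.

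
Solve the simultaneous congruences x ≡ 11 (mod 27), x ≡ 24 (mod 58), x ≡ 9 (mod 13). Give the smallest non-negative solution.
x ≡ 1010 (mod 20358); the representative in [0, 20358) is 1010

The moduli 27, 58, 13 are pairwise coprime, so by the CRT there is a unique solution mod 27·58·13 = 20358.
Solve by successive substitution. Start with x ≡ 11 (mod 27).
  Combine with x ≡ 24 (mod 58): write x = 11 + 27·t and require 11 + 27·t ≡ 24 (mod 58), i.e. 27·t ≡ 24 − 11 ≡ 13 (mod 58). Since 27^(−1) ≡ 43 (mod 58), t ≡ 43·13 ≡ 37 (mod 58). So x ≡ 11 + 27·37 = 1010 (mod 1566).
  Combine with x ≡ 9 (mod 13): write x = 1010 + 1566·t and require 1010 + 1566·t ≡ 9 (mod 13), i.e. 1566·t ≡ 9 − 1010 ≡ 0 (mod 13). Since 1566^(−1) ≡ 11 (mod 13) (1566 ≡ 6 (mod 13)), t ≡ 11·0 ≡ 0 (mod 13). So x ≡ 1010 + 1566·0 = 1010 (mod 20358).
Unique solution in [0, 20358): x = 1010.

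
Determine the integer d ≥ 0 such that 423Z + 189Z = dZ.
(423, 189) = (9); d = 9

In the PID Z, (a, b) is generated by gcd(a, b). Compute gcd(423, 189) with the extended Euclidean algorithm, tracking rows (r, s, t) with s·423 + t·189 = r:
  row A: (423, 1, 0)   [1·423 + 0·189 = 423]
  row B: (189, 0, 1)   [0·423 + 1·189 = 189]
  423 = 2·189 + 45   → row C = row A − 2·row B = (45, 1, −2)   [check: 1·423 − 2·189 = 45]
  189 = 4·45 + 9   → row D = row B − 4·row C = (9, −4, 9)   [check: −4·423 + 9·189 = 9]
  45 = 5·9 + 0   → remainder 0, stop. gcd = 9 (last nonzero row D).
So gcd(423, 189) = 9, with Bézout identity −4·423 + 9·189 = 9. Containment (⊇): the Bézout identity exhibits 9 as an element of (423, 189), giving (9) ⊆ (423, 189). Containment (⊆): since 9 | 423 and 9 | 189 (423 = 9·47, 189 = 9·21), every Z-linear combination of 423 and 189 is divisible by 9, so (423, 189) ⊆ (9). Therefore (423, 189) = (9), d = 9.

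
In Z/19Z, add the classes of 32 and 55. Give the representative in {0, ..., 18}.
11

Reduce the summands first: 32 ≡ 13, 55 ≡ 17 (mod 19), so 32 + 55 ≡ 13 + 17 (mod 19). 13 + 17 = 30; 30 = 1·19 + 11, so (32 + 55) mod 19 = 11.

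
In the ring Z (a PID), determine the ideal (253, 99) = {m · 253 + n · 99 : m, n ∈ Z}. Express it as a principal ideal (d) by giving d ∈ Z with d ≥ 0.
In the PID Z, (a, b) is generated by gcd(a, b). Compute gcd(253, 99) with the extended Euclidean algorithm, tracking rows (r, s, t) with s·253 + t·99 = r:
  row A: (253, 1, 0)   [1·253 + 0·99 = 253]
  row B: (99, 0, 1)   [0·253 + 1·99 = 99]
  253 = 2·99 + 55   → row C = row A − 2·row B = (55, 1, −2)   [check: 1·253 − 2·99 = 55]
  99 = 1·55 + 44   → row D = row B − 1·row C = (44, −1, 3)   [check: −1·253 + 3·99 = 44]
  55 = 1·44 + 11   → row E = row C − 1·row D = (11, 2, −5)   [check: 2·253 − 5·99 = 11]
  44 = 4·11 + 0   → remainder 0, stop. gcd = 11 (last nonzero row E).
So gcd(253, 99) = 11, with Bézout identity 2·253 − 5·99 = 11. Containment (⊇): the Bézout identity exhibits 11 as an element of (253, 99), giving (11) ⊆ (253, 99). Containment (⊆): since 11 | 253 and 11 | 99 (253 = 11·23, 99 = 11·9), every Z-linear combination of 253 and 99 is divisible by 11, so (253, 99) ⊆ (11). Therefore (253, 99) = (11), d = 11.

Final answer: (253, 99) = (11); d = 11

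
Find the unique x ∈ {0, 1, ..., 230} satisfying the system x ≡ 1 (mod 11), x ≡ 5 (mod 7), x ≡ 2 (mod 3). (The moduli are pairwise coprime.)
The moduli 11, 7, 3 are pairwise coprime, so by the CRT there is a unique solution mod 11·7·3 = 231.
Solve by successive substitution. Start with x ≡ 1 (mod 11).
  Combine with x ≡ 5 (mod 7): write x = 1 + 11·t and require 1 + 11·t ≡ 5 (mod 7), i.e. 11·t ≡ 5 − 1 ≡ 4 (mod 7). Since 11^(−1) ≡ 2 (mod 7) (11 ≡ 4 (mod 7)), t ≡ 2·4 ≡ 1 (mod 7). So x ≡ 1 + 11·1 = 12 (mod 77).
  Combine with x ≡ 2 (mod 3): write x = 12 + 77·t and require 12 + 77·t ≡ 2 (mod 3), i.e. 77·t ≡ 2 − 12 ≡ 2 (mod 3). Since 77^(−1) ≡ 2 (mod 3) (77 ≡ 2 (mod 3)), t ≡ 2·2 ≡ 1 (mod 3). So x ≡ 12 + 77·1 = 89 (mod 231).
Unique solution in [0, 231): x = 89.

Final answer: x ≡ 89 (mod 231); the representative in [0, 231) is 89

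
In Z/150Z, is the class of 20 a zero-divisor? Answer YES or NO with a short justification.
gcd(20, 150) = 10 > 1, so 20 is not a unit in Z/150Z. In Z/nZ every nonzero non-unit is a zero-divisor: explicitly, take b = 150/gcd = 15 ≠ 0 (mod 150); then 20·15 = 300 = 2·150, i.e. 20·15 ≡ 0 (mod 150). So 20 is a zero-divisor.

Final answer: YES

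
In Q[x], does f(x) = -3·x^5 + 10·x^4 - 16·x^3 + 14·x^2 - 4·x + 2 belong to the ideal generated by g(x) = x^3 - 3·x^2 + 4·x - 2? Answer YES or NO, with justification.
NO

In Q[x] the ideal (g) consists of all multiples of g, so f ∈ (g) iff g | f, i.e. iff the remainder of f on division by g is 0. Divide f by g (g is monic, so eliminate the leading term of the running remainder at each step):
  leading term -3·x^5: subtract (-3·x^2)·g(x) = -3·x^5 + 9·x^4 - 12·x^3 + 6·x^2, leaving x^4 - 4·x^3 + 8·x^2 - 4·x + 2
  leading term x^4: subtract (x)·g(x) = x^4 - 3·x^3 + 4·x^2 - 2·x, leaving -x^3 + 4·x^2 - 2·x + 2
  leading term -x^3: subtract (-1)·g(x) = -x^3 + 3·x^2 - 4·x + 2, leaving x^2 + 2·x
The remainder r(x) = x^2 + 2·x ≠ 0 (and deg r < deg g), so g ∤ f, i.e. f ∉ (g).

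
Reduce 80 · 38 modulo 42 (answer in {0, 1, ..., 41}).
Reduce the factors first: 80 ≡ 38 (mod 42), so 80 · 38 ≡ 38 · 38 (mod 42). 38 · 38 = 1444. Dividing by 42: 1444 = 34·42 + 16. So (80 · 38) mod 42 = 16.

Final answer: 16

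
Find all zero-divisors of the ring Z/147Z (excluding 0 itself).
nonzero zero-divisors of Z/147Z = {3, 6, 7, 9, 12, 14, 15, 18, 21, 24, 27, 28, 30, 33, 35, 36, 39, 42, 45, 48, 49, 51, 54, 56, 57, 60, 63, 66, 69, 70, 72, 75, 77, 78, 81, 84, 87, 90, 91, 93, 96, 98, 99, 102, 105, 108, 111, 112, 114, 117, 119, 120, 123, 126, 129, 132, 133, 135, 138, 140, 141, 144}

An element a ∈ Z/147Z (with a ≠ 0) is a zero-divisor iff gcd(a, 147) > 1 (because a is a unit precisely when gcd(a, n) = 1, and in Z/nZ every nonzero, non-unit element is a zero-divisor). Scan a = 1, ..., 146 and keep those with gcd(a, 147) > 1:
  gcd(3, 147) = 3, gcd(6, 147) = 3, gcd(7, 147) = 7, gcd(9, 147) = 3, gcd(12, 147) = 3, gcd(14, 147) = 7, gcd(15, 147) = 3, gcd(18, 147) = 3, gcd(21, 147) = 21, gcd(24, 147) = 3, gcd(27, 147) = 3, gcd(28, 147) = 7, gcd(30, 147) = 3, gcd(33, 147) = 3, gcd(35, 147) = 7, gcd(36, 147) = 3, gcd(39, 147) = 3, gcd(42, 147) = 21, gcd(45, 147) = 3, gcd(48, 147) = 3, gcd(49, 147) = 49, gcd(51, 147) = 3, gcd(54, 147) = 3, gcd(56, 147) = 7, gcd(57, 147) = 3, gcd(60, 147) = 3, gcd(63, 147) = 21, gcd(66, 147) = 3, gcd(69, 147) = 3, gcd(70, 147) = 7, gcd(72, 147) = 3, gcd(75, 147) = 3, gcd(77, 147) = 7, gcd(78, 147) = 3, gcd(81, 147) = 3, gcd(84, 147) = 21, gcd(87, 147) = 3, gcd(90, 147) = 3, gcd(91, 147) = 7, gcd(93, 147) = 3, gcd(96, 147) = 3, gcd(98, 147) = 49, gcd(99, 147) = 3, gcd(102, 147) = 3, gcd(105, 147) = 21, gcd(108, 147) = 3, gcd(111, 147) = 3, gcd(112, 147) = 7, gcd(114, 147) = 3, gcd(117, 147) = 3, gcd(119, 147) = 7, gcd(120, 147) = 3, gcd(123, 147) = 3, gcd(126, 147) = 21, gcd(129, 147) = 3, gcd(132, 147) = 3, gcd(133, 147) = 7, gcd(135, 147) = 3, gcd(138, 147) = 3, gcd(140, 147) = 7, gcd(141, 147) = 3, gcd(144, 147) = 3.
All other a ∈ {1, ..., 146} have gcd(a, 147) = 1 and are units. So the nonzero zero-divisors are exactly the 62 values of a appearing in this scan.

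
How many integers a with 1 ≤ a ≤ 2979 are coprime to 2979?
The number of a ∈ {1, ..., 2979} with gcd(a, 2979) = 1 is by definition Euler's totient φ(2979). φ is multiplicative, with φ(p^e) = p^e − p^(e−1). Factorise 2979 = 3^2 · 331. Then
  φ(2979) = (3^2 − 3^1) · (331 − 1) = 6 · 330 = 1980.
So there are 1980 such integers.

Final answer: 1980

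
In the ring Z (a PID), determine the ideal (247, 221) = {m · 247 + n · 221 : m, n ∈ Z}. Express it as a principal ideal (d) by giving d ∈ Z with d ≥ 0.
In the PID Z, (a, b) is generated by gcd(a, b). Compute gcd(247, 221) with the extended Euclidean algorithm, tracking rows (r, s, t) with s·247 + t·221 = r:
  row A: (247, 1, 0)   [1·247 + 0·221 = 247]
  row B: (221, 0, 1)   [0·247 + 1·221 = 221]
  247 = 1·221 + 26   → row C = row A − 1·row B = (26, 1, −1)   [check: 1·247 − 1·221 = 26]
  221 = 8·26 + 13   → row D = row B − 8·row C = (13, −8, 9)   [check: −8·247 + 9·221 = 13]
  26 = 2·13 + 0   → remainder 0, stop. gcd = 13 (last nonzero row D).
So gcd(247, 221) = 13, with Bézout identity −8·247 + 9·221 = 13. Containment (⊇): the Bézout identity exhibits 13 as an element of (247, 221), giving (13) ⊆ (247, 221). Containment (⊆): since 13 | 247 and 13 | 221 (247 = 13·19, 221 = 13·17), every Z-linear combination of 247 and 221 is divisible by 13, so (247, 221) ⊆ (13). Therefore (247, 221) = (13), d = 13.

Final answer: (247, 221) = (13); d = 13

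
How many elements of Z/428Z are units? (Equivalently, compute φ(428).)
Z/428Z has φ(428) = 212 units

An element a ∈ Z/428Z is a unit iff gcd(a, 428) = 1, so the number of units is φ(428). φ is multiplicative, with φ(p^e) = p^e − p^(e−1). Factorise 428 = 2^2 · 107. Then
  φ(428) = (2^2 − 2^1) · (107 − 1) = 2 · 106 = 212.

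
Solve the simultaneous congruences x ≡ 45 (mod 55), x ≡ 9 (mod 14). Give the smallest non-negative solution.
x ≡ 485 (mod 770); the representative in [0, 770) is 485

The moduli 55, 14 are pairwise coprime, so by the CRT there is a unique solution mod 55·14 = 770.
Solve by successive substitution. Start with x ≡ 45 (mod 55).
  Combine with x ≡ 9 (mod 14): write x = 45 + 55·t and require 45 + 55·t ≡ 9 (mod 14), i.e. 55·t ≡ 9 − 45 ≡ 6 (mod 14). Since 55^(−1) ≡ 13 (mod 14) (55 ≡ 13 (mod 14)), t ≡ 13·6 ≡ 8 (mod 14). So x ≡ 45 + 55·8 = 485 (mod 770).
Unique solution in [0, 770): x = 485.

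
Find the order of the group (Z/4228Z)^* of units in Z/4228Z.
|(Z/4228Z)^*| = 1800

(Z/4228Z)^* consists of the classes a with gcd(a, 4228) = 1, so its order is φ(4228). φ is multiplicative, with φ(p^e) = p^e − p^(e−1). Factorise 4228 = 2^2 · 7 · 151. Then
  φ(4228) = (2^2 − 2^1) · (7 − 1) · (151 − 1) = 2 · 6 · 150 = 1800.
Thus |(Z/4228Z)^*| = 1800.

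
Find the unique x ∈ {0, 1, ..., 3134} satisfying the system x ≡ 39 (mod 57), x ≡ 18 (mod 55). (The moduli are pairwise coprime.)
The moduli 57, 55 are pairwise coprime, so by the CRT there is a unique solution mod 57·55 = 3135.
Solve by successive substitution. Start with x ≡ 39 (mod 57).
  Combine with x ≡ 18 (mod 55): write x = 39 + 57·t and require 39 + 57·t ≡ 18 (mod 55), i.e. 57·t ≡ 18 − 39 ≡ 34 (mod 55). Since 57^(−1) ≡ 28 (mod 55) (57 ≡ 2 (mod 55)), t ≡ 28·34 ≡ 17 (mod 55). So x ≡ 39 + 57·17 = 1008 (mod 3135).
Unique solution in [0, 3135): x = 1008.

Final answer: x ≡ 1008 (mod 3135); the representative in [0, 3135) is 1008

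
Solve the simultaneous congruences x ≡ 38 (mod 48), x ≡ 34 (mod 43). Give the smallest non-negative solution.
The moduli 48, 43 are pairwise coprime, so by the CRT there is a unique solution mod 48·43 = 2064.
Solve by successive substitution. Start with x ≡ 38 (mod 48).
  Combine with x ≡ 34 (mod 43): write x = 38 + 48·t and require 38 + 48·t ≡ 34 (mod 43), i.e. 48·t ≡ 34 − 38 ≡ 39 (mod 43). Since 48^(−1) ≡ 26 (mod 43) (48 ≡ 5 (mod 43)), t ≡ 26·39 ≡ 25 (mod 43). So x ≡ 38 + 48·25 = 1238 (mod 2064).
Unique solution in [0, 2064): x = 1238.

Final answer: x ≡ 1238 (mod 2064); the representative in [0, 2064) is 1238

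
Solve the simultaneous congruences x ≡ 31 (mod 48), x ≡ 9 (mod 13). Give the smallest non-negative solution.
x ≡ 607 (mod 624); the representative in [0, 624) is 607

The moduli 48, 13 are pairwise coprime, so by the CRT there is a unique solution mod 48·13 = 624.
Solve by successive substitution. Start with x ≡ 31 (mod 48).
  Combine with x ≡ 9 (mod 13): write x = 31 + 48·t and require 31 + 48·t ≡ 9 (mod 13), i.e. 48·t ≡ 9 − 31 ≡ 4 (mod 13). Since 48^(−1) ≡ 3 (mod 13) (48 ≡ 9 (mod 13)), t ≡ 3·4 ≡ 12 (mod 13). So x ≡ 31 + 48·12 = 607 (mod 624).
Unique solution in [0, 624): x = 607.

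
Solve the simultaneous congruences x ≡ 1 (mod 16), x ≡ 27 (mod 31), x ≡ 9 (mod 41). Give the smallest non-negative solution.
x ≡ 337 (mod 20336); the representative in [0, 20336) is 337

The moduli 16, 31, 41 are pairwise coprime, so by the CRT there is a unique solution mod 16·31·41 = 20336.
Solve by successive substitution. Start with x ≡ 1 (mod 16).
  Combine with x ≡ 27 (mod 31): write x = 1 + 16·t and require 1 + 16·t ≡ 27 (mod 31), i.e. 16·t ≡ 27 − 1 ≡ 26 (mod 31). Since 16^(−1) ≡ 2 (mod 31), t ≡ 2·26 ≡ 21 (mod 31). So x ≡ 1 + 16·21 = 337 (mod 496).
  Combine with x ≡ 9 (mod 41): write x = 337 + 496·t and require 337 + 496·t ≡ 9 (mod 41), i.e. 496·t ≡ 9 − 337 ≡ 0 (mod 41). Since 496^(−1) ≡ 31 (mod 41) (496 ≡ 4 (mod 41)), t ≡ 31·0 ≡ 0 (mod 41). So x ≡ 337 + 496·0 = 337 (mod 20336).
Unique solution in [0, 20336): x = 337.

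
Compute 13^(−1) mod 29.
13^(−1) ≡ 9 (mod 29)

Apply the extended Euclidean algorithm to (29, 13), tracking rows (r, s, t) with s·29 + t·13 = r. Each division r_prev = q·r_cur + r_new produces the new row as (previous row) − q·(current row):
  row A: (29, 1, 0)   [1·29 + 0·13 = 29]
  row B: (13, 0, 1)   [0·29 + 1·13 = 13]
  29 = 2·13 + 3   → row C = row A − 2·row B = (3, 1, −2)   [check: 1·29 − 2·13 = 3]
  13 = 4·3 + 1   → row D = row B − 4·row C = (1, −4, 9)   [check: −4·29 + 9·13 = 1]
  3 = 3·1 + 0   → remainder 0, stop. gcd = 1 (last nonzero row D).
The gcd is 1, so 13 is invertible mod 29. The last nonzero row gives −4·29 + 9·13 = 1, so t = 9. So 13^(−1) ≡ 9 (mod 29). Verify: 13 · 9 = 117 ≡ 1 (mod 29). ✓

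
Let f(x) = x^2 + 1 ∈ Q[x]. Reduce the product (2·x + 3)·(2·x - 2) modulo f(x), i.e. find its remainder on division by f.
a · b ≡ 2·x - 10 (mod f(x))

First multiply in Q[x] without reducing: a · b = 4·x^2 + 2·x - 6. Now divide by f(x) = x^2 + 1, eliminating the leading term at each step:
  leading term 4·x^2: subtract (4)·f(x) = 4·x^2 + 4, leaving 2·x - 10
The degree is now < 2, so this is the remainder. Hence a · b ≡ 2·x - 10 in Q[x]/(f).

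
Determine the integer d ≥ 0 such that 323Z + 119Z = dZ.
In the PID Z, (a, b) is generated by gcd(a, b). Compute gcd(323, 119) with the extended Euclidean algorithm, tracking rows (r, s, t) with s·323 + t·119 = r:
  row A: (323, 1, 0)   [1·323 + 0·119 = 323]
  row B: (119, 0, 1)   [0·323 + 1·119 = 119]
  323 = 2·119 + 85   → row C = row A − 2·row B = (85, 1, −2)   [check: 1·323 − 2·119 = 85]
  119 = 1·85 + 34   → row D = row B − 1·row C = (34, −1, 3)   [check: −1·323 + 3·119 = 34]
  85 = 2·34 + 17   → row E = row C − 2·row D = (17, 3, −8)   [check: 3·323 − 8·119 = 17]
  34 = 2·17 + 0   → remainder 0, stop. gcd = 17 (last nonzero row E).
So gcd(323, 119) = 17, with Bézout identity 3·323 − 8·119 = 17. Containment (⊇): the Bézout identity exhibits 17 as an element of (323, 119), giving (17) ⊆ (323, 119). Containment (⊆): since 17 | 323 and 17 | 119 (323 = 17·19, 119 = 17·7), every Z-linear combination of 323 and 119 is divisible by 17, so (323, 119) ⊆ (17). Therefore (323, 119) = (17), d = 17.

Final answer: (323, 119) = (17); d = 17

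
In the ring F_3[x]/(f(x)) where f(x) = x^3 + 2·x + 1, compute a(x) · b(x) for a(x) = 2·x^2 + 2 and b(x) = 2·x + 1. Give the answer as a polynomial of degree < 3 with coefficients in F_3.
a · b ≡ 2·x^2 + 2·x + 1 (mod f(x))

Multiply as integer polynomials: a · b = 4·x^3 + 2·x^2 + 4·x + 2. Reducing coefficients mod 3: a · b ≡ x^3 + 2·x^2 + x + 2. Now divide by f(x) = x^3 + 2·x + 1 in F_3[x], eliminating the leading term at each step:
  leading term x^3: subtract (1)·f(x) = x^3 + 2·x + 1, leaving 2·x^2 + 2·x + 1 (coefficients mod 3)
The degree is now < 3, so this is the remainder. Hence a · b ≡ 2·x^2 + 2·x + 1 in F_3[x]/(f).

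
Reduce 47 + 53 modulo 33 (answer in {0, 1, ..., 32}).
1

Reduce the summands first: 47 ≡ 14, 53 ≡ 20 (mod 33), so 47 + 53 ≡ 14 + 20 (mod 33). 14 + 20 = 34; 34 = 1·33 + 1, so (47 + 53) mod 33 = 1.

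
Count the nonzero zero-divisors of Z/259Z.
In Z/259Z each nonzero element is either a unit (gcd with 259 is 1) or a zero-divisor (gcd > 1). The number of units is φ(259): factorise 259 = 7 · 37, so φ(259) = (7 − 1) · (37 − 1) = 6 · 36 = 216. The nonzero elements number 259 − 1 = 258. Hence the nonzero zero-divisors number 258 − 216 = 42.

Final answer: Z/259Z has 42 nonzero zero-divisors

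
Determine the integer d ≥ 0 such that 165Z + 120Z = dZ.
(165, 120) = (15); d = 15

In the PID Z, (a, b) is generated by gcd(a, b). Compute gcd(165, 120) with the extended Euclidean algorithm, tracking rows (r, s, t) with s·165 + t·120 = r:
  row A: (165, 1, 0)   [1·165 + 0·120 = 165]
  row B: (120, 0, 1)   [0·165 + 1·120 = 120]
  165 = 1·120 + 45   → row C = row A − 1·row B = (45, 1, −1)   [check: 1·165 − 1·120 = 45]
  120 = 2·45 + 30   → row D = row B − 2·row C = (30, −2, 3)   [check: −2·165 + 3·120 = 30]
  45 = 1·30 + 15   → row E = row C − 1·row D = (15, 3, −4)   [check: 3·165 − 4·120 = 15]
  30 = 2·15 + 0   → remainder 0, stop. gcd = 15 (last nonzero row E).
So gcd(165, 120) = 15, with Bézout identity 3·165 − 4·120 = 15. Containment (⊇): the Bézout identity exhibits 15 as an element of (165, 120), giving (15) ⊆ (165, 120). Containment (⊆): since 15 | 165 and 15 | 120 (165 = 15·11, 120 = 15·8), every Z-linear combination of 165 and 120 is divisible by 15, so (165, 120) ⊆ (15). Therefore (165, 120) = (15), d = 15.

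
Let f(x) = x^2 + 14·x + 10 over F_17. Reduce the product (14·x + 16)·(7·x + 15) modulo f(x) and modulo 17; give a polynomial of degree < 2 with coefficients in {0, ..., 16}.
Multiply as integer polynomials: a · b = 98·x^2 + 322·x + 240. Reducing coefficients mod 17: a · b ≡ 13·x^2 + 16·x + 2. Now divide by f(x) = x^2 + 14·x + 10 in F_17[x], eliminating the leading term at each step:
  leading term 13·x^2: subtract (13)·f(x) = 13·x^2 + 12·x + 11, leaving 4·x + 8 (coefficients mod 17)
The degree is now < 2, so this is the remainder. Hence a · b ≡ 4·x + 8 in F_17[x]/(f).

Final answer: a · b ≡ 4·x + 8 (mod f(x))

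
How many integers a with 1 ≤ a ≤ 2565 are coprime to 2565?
The number of a ∈ {1, ..., 2565} with gcd(a, 2565) = 1 is by definition Euler's totient φ(2565). φ is multiplicative, with φ(p^e) = p^e − p^(e−1). Factorise 2565 = 3^3 · 5 · 19. Then
  φ(2565) = (3^3 − 3^2) · (5 − 1) · (19 − 1) = 18 · 4 · 18 = 1296.
So there are 1296 such integers.

Final answer: 1296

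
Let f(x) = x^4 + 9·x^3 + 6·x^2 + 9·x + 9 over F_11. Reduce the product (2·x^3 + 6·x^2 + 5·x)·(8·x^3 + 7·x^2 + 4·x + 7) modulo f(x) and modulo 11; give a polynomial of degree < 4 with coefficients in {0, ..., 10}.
a · b ≡ 4·x^3 + 4·x^2 + 4·x + 1 (mod f(x))

Multiply as integer polynomials: a · b = 16·x^6 + 62·x^5 + 90·x^4 + 73·x^3 + 62·x^2 + 35·x. Reducing coefficients mod 11: a · b ≡ 5·x^6 + 7·x^5 + 2·x^4 + 7·x^3 + 7·x^2 + 2·x. Now divide by f(x) = x^4 + 9·x^3 + 6·x^2 + 9·x + 9 in F_11[x], eliminating the leading term at each step:
  leading term 5·x^6: subtract (5·x^2)·f(x) = 5·x^6 + x^5 + 8·x^4 + x^3 + x^2, leaving 6·x^5 + 5·x^4 + 6·x^3 + 6·x^2 + 2·x (coefficients mod 11)
  leading term 6·x^5: subtract (6·x)·f(x) = 6·x^5 + 10·x^4 + 3·x^3 + 10·x^2 + 10·x, leaving 6·x^4 + 3·x^3 + 7·x^2 + 3·x (coefficients mod 11)
  leading term 6·x^4: subtract (6)·f(x) = 6·x^4 + 10·x^3 + 3·x^2 + 10·x + 10, leaving 4·x^3 + 4·x^2 + 4·x + 1 (coefficients mod 11)
The degree is now < 4, so this is the remainder. Hence a · b ≡ 4·x^3 + 4·x^2 + 4·x + 1 in F_11[x]/(f).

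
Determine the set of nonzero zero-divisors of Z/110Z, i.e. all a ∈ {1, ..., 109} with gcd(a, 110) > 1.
nonzero zero-divisors of Z/110Z = {2, 4, 5, 6, 8, 10, 11, 12, 14, 15, 16, 18, 20, 22, 24, 25, 26, 28, 30, 32, 33, 34, 35, 36, 38, 40, 42, 44, 45, 46, 48, 50, 52, 54, 55, 56, 58, 60, 62, 64, 65, 66, 68, 70, 72, 74, 75, 76, 77, 78, 80, 82, 84, 85, 86, 88, 90, 92, 94, 95, 96, 98, 99, 100, 102, 104, 105, 106, 108}

An element a ∈ Z/110Z (with a ≠ 0) is a zero-divisor iff gcd(a, 110) > 1 (because a is a unit precisely when gcd(a, n) = 1, and in Z/nZ every nonzero, non-unit element is a zero-divisor). Scan a = 1, ..., 109 and keep those with gcd(a, 110) > 1:
  gcd(2, 110) = 2, gcd(4, 110) = 2, gcd(5, 110) = 5, gcd(6, 110) = 2, gcd(8, 110) = 2, gcd(10, 110) = 10, gcd(11, 110) = 11, gcd(12, 110) = 2, gcd(14, 110) = 2, gcd(15, 110) = 5, gcd(16, 110) = 2, gcd(18, 110) = 2, gcd(20, 110) = 10, gcd(22, 110) = 22, gcd(24, 110) = 2, gcd(25, 110) = 5, gcd(26, 110) = 2, gcd(28, 110) = 2, gcd(30, 110) = 10, gcd(32, 110) = 2, gcd(33, 110) = 11, gcd(34, 110) = 2, gcd(35, 110) = 5, gcd(36, 110) = 2, gcd(38, 110) = 2, gcd(40, 110) = 10, gcd(42, 110) = 2, gcd(44, 110) = 22, gcd(45, 110) = 5, gcd(46, 110) = 2, gcd(48, 110) = 2, gcd(50, 110) = 10, gcd(52, 110) = 2, gcd(54, 110) = 2, gcd(55, 110) = 55, gcd(56, 110) = 2, gcd(58, 110) = 2, gcd(60, 110) = 10, gcd(62, 110) = 2, gcd(64, 110) = 2, gcd(65, 110) = 5, gcd(66, 110) = 22, gcd(68, 110) = 2, gcd(70, 110) = 10, gcd(72, 110) = 2, gcd(74, 110) = 2, gcd(75, 110) = 5, gcd(76, 110) = 2, gcd(77, 110) = 11, gcd(78, 110) = 2, gcd(80, 110) = 10, gcd(82, 110) = 2, gcd(84, 110) = 2, gcd(85, 110) = 5, gcd(86, 110) = 2, gcd(88, 110) = 22, gcd(90, 110) = 10, gcd(92, 110) = 2, gcd(94, 110) = 2, gcd(95, 110) = 5, gcd(96, 110) = 2, gcd(98, 110) = 2, gcd(99, 110) = 11, gcd(100, 110) = 10, gcd(102, 110) = 2, gcd(104, 110) = 2, gcd(105, 110) = 5, gcd(106, 110) = 2, gcd(108, 110) = 2.
All other a ∈ {1, ..., 109} have gcd(a, 110) = 1 and are units. So the nonzero zero-divisors are exactly the 69 values of a appearing in this scan.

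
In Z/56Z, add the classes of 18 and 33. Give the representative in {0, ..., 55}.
51

Both summands are already reduced mod 56. 18 + 33 = 51; 51 = 0·56 + 51, so (18 + 33) mod 56 = 51.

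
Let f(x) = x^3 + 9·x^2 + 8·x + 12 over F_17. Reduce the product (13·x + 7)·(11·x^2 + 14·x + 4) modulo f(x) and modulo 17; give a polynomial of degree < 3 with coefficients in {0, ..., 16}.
a · b ≡ 9·x^2 + 9·x + 12 (mod f(x))

Multiply as integer polynomials: a · b = 143·x^3 + 259·x^2 + 150·x + 28. Reducing coefficients mod 17: a · b ≡ 7·x^3 + 4·x^2 + 14·x + 11. Now divide by f(x) = x^3 + 9·x^2 + 8·x + 12 in F_17[x], eliminating the leading term at each step:
  leading term 7·x^3: subtract (7)·f(x) = 7·x^3 + 12·x^2 + 5·x + 16, leaving 9·x^2 + 9·x + 12 (coefficients mod 17)
The degree is now < 3, so this is the remainder. Hence a · b ≡ 9·x^2 + 9·x + 12 in F_17[x]/(f).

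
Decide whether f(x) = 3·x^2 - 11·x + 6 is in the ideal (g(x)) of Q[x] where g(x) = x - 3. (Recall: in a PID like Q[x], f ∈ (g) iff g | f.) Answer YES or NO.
YES

In Q[x] the ideal (g) consists of all multiples of g, so f ∈ (g) iff g | f, i.e. iff the remainder of f on division by g is 0. Divide f by g (g is monic, so eliminate the leading term of the running remainder at each step):
  leading term 3·x^2: subtract (3·x)·g(x) = 3·x^2 - 9·x, leaving 6 - 2·x
  leading term -2·x: subtract (-2)·g(x) = 6 - 2·x, leaving 0
The remainder is 0, so f(x) = g(x) · h(x) with h(x) = 3·x - 2. Hence g | f, i.e. f ∈ (g).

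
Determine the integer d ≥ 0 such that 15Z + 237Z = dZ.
In the PID Z, (a, b) is generated by gcd(a, b). Compute gcd(237, 15) with the extended Euclidean algorithm, tracking rows (r, s, t) with s·237 + t·15 = r:
  row A: (237, 1, 0)   [1·237 + 0·15 = 237]
  row B: (15, 0, 1)   [0·237 + 1·15 = 15]
  237 = 15·15 + 12   → row C = row A − 15·row B = (12, 1, −15)   [check: 1·237 − 15·15 = 12]
  15 = 1·12 + 3   → row D = row B − 1·row C = (3, −1, 16)   [check: −1·237 + 16·15 = 3]
  12 = 4·3 + 0   → remainder 0, stop. gcd = 3 (last nonzero row D).
So gcd(15, 237) = 3, with Bézout identity −1·237 + 16·15 = 3. Containment (⊇): the Bézout identity exhibits 3 as an element of (15, 237), giving (3) ⊆ (15, 237). Containment (⊆): since 3 | 15 and 3 | 237 (15 = 3·5, 237 = 3·79), every Z-linear combination of 15 and 237 is divisible by 3, so (15, 237) ⊆ (3). Therefore (15, 237) = (3), d = 3.

Final answer: (15, 237) = (3); d = 3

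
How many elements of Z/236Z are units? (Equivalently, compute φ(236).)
An element a ∈ Z/236Z is a unit iff gcd(a, 236) = 1, so the number of units is φ(236). φ is multiplicative, with φ(p^e) = p^e − p^(e−1). Factorise 236 = 2^2 · 59. Then
  φ(236) = (2^2 − 2^1) · (59 − 1) = 2 · 58 = 116.

Final answer: Z/236Z has φ(236) = 116 units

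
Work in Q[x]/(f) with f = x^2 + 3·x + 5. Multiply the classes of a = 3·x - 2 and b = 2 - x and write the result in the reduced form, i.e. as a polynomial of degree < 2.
First multiply in Q[x] without reducing: a · b = -3·x^2 + 8·x - 4. Now divide by f(x) = x^2 + 3·x + 5, eliminating the leading term at each step:
  leading term -3·x^2: subtract (-3)·f(x) = -3·x^2 - 9·x - 15, leaving 17·x + 11
The degree is now < 2, so this is the remainder. Hence a · b ≡ 17·x + 11 in Q[x]/(f).

Final answer: a · b ≡ 17·x + 11 (mod f(x))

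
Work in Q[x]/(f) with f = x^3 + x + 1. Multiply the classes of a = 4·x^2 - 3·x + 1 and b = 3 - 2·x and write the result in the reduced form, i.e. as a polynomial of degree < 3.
a · b ≡ 18·x^2 - 3·x + 11 (mod f(x))

First multiply in Q[x] without reducing: a · b = -8·x^3 + 18·x^2 - 11·x + 3. Now divide by f(x) = x^3 + x + 1, eliminating the leading term at each step:
  leading term -8·x^3: subtract (-8)·f(x) = -8·x^3 - 8·x - 8, leaving 18·x^2 - 3·x + 11
The degree is now < 3, so this is the remainder. Hence a · b ≡ 18·x^2 - 3·x + 11 in Q[x]/(f).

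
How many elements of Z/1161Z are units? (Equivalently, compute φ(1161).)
An element a ∈ Z/1161Z is a unit iff gcd(a, 1161) = 1, so the number of units is φ(1161). φ is multiplicative, with φ(p^e) = p^e − p^(e−1). Factorise 1161 = 3^3 · 43. Then
  φ(1161) = (3^3 − 3^2) · (43 − 1) = 18 · 42 = 756.

Final answer: Z/1161Z has φ(1161) = 756 units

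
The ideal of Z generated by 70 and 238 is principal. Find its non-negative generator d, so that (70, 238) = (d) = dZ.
(70, 238) = (14); d = 14

In the PID Z, (a, b) is generated by gcd(a, b). Compute gcd(238, 70) with the extended Euclidean algorithm, tracking rows (r, s, t) with s·238 + t·70 = r:
  row A: (238, 1, 0)   [1·238 + 0·70 = 238]
  row B: (70, 0, 1)   [0·238 + 1·70 = 70]
  238 = 3·70 + 28   → row C = row A − 3·row B = (28, 1, −3)   [check: 1·238 − 3·70 = 28]
  70 = 2·28 + 14   → row D = row B − 2·row C = (14, −2, 7)   [check: −2·238 + 7·70 = 14]
  28 = 2·14 + 0   → remainder 0, stop. gcd = 14 (last nonzero row D).
So gcd(70, 238) = 14, with Bézout identity −2·238 + 7·70 = 14. Containment (⊇): the Bézout identity exhibits 14 as an element of (70, 238), giving (14) ⊆ (70, 238). Containment (⊆): since 14 | 70 and 14 | 238 (70 = 14·5, 238 = 14·17), every Z-linear combination of 70 and 238 is divisible by 14, so (70, 238) ⊆ (14). Therefore (70, 238) = (14), d = 14.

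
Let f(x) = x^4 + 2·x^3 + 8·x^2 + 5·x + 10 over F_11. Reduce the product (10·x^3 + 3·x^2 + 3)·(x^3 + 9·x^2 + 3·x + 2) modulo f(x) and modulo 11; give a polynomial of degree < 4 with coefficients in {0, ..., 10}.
Multiply as integer polynomials: a · b = 10·x^6 + 93·x^5 + 57·x^4 + 32·x^3 + 33·x^2 + 9·x + 6. Reducing coefficients mod 11: a · b ≡ 10·x^6 + 5·x^5 + 2·x^4 + 10·x^3 + 9·x + 6. Now divide by f(x) = x^4 + 2·x^3 + 8·x^2 + 5·x + 10 in F_11[x], eliminating the leading term at each step:
  leading term 10·x^6: subtract (10·x^2)·f(x) = 10·x^6 + 9·x^5 + 3·x^4 + 6·x^3 + x^2, leaving 7·x^5 + 10·x^4 + 4·x^3 + 10·x^2 + 9·x + 6 (coefficients mod 11)
  leading term 7·x^5: subtract (7·x)·f(x) = 7·x^5 + 3·x^4 + x^3 + 2·x^2 + 4·x, leaving 7·x^4 + 3·x^3 + 8·x^2 + 5·x + 6 (coefficients mod 11)
  leading term 7·x^4: subtract (7)·f(x) = 7·x^4 + 3·x^3 + x^2 + 2·x + 4, leaving 7·x^2 + 3·x + 2 (coefficients mod 11)
The degree is now < 4, so this is the remainder. Hence a · b ≡ 7·x^2 + 3·x + 2 in F_11[x]/(f).

Final answer: a · b ≡ 7·x^2 + 3·x + 2 (mod f(x))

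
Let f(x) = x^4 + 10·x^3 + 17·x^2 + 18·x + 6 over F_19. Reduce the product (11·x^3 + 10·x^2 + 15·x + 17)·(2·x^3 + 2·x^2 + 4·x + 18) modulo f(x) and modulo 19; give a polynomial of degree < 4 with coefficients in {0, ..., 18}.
Multiply as integer polynomials: a · b = 22·x^6 + 42·x^5 + 94·x^4 + 302·x^3 + 274·x^2 + 338·x + 306. Reducing coefficients mod 19: a · b ≡ 3·x^6 + 4·x^5 + 18·x^4 + 17·x^3 + 8·x^2 + 15·x + 2. Now divide by f(x) = x^4 + 10·x^3 + 17·x^2 + 18·x + 6 in F_19[x], eliminating the leading term at each step:
  leading term 3·x^6: subtract (3·x^2)·f(x) = 3·x^6 + 11·x^5 + 13·x^4 + 16·x^3 + 18·x^2, leaving 12·x^5 + 5·x^4 + x^3 + 9·x^2 + 15·x + 2 (coefficients mod 19)
  leading term 12·x^5: subtract (12·x)·f(x) = 12·x^5 + 6·x^4 + 14·x^3 + 7·x^2 + 15·x, leaving 18·x^4 + 6·x^3 + 2·x^2 + 2 (coefficients mod 19)
  leading term 18·x^4: subtract (18)·f(x) = 18·x^4 + 9·x^3 + 2·x^2 + x + 13, leaving 16·x^3 + 18·x + 8 (coefficients mod 19)
The degree is now < 4, so this is the remainder. Hence a · b ≡ 16·x^3 + 18·x + 8 in F_19[x]/(f).

Final answer: a · b ≡ 16·x^3 + 18·x + 8 (mod f(x))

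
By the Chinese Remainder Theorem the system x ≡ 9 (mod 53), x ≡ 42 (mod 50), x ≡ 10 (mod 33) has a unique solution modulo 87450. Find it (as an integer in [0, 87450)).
The moduli 53, 50, 33 are pairwise coprime, so by the CRT there is a unique solution mod 53·50·33 = 87450.
Solve by successive substitution. Start with x ≡ 9 (mod 53).
  Combine with x ≡ 42 (mod 50): write x = 9 + 53·t and require 9 + 53·t ≡ 42 (mod 50), i.e. 53·t ≡ 42 − 9 ≡ 33 (mod 50). Since 53^(−1) ≡ 17 (mod 50) (53 ≡ 3 (mod 50)), t ≡ 17·33 ≡ 11 (mod 50). So x ≡ 9 + 53·11 = 592 (mod 2650).
  Combine with x ≡ 10 (mod 33): write x = 592 + 2650·t and require 592 + 2650·t ≡ 10 (mod 33), i.e. 2650·t ≡ 10 − 592 ≡ 12 (mod 33). Since 2650^(−1) ≡ 10 (mod 33) (2650 ≡ 10 (mod 33)), t ≡ 10·12 ≡ 21 (mod 33). So x ≡ 592 + 2650·21 = 56242 (mod 87450).
Unique solution in [0, 87450): x = 56242.

Final answer: x ≡ 56242 (mod 87450); the representative in [0, 87450) is 56242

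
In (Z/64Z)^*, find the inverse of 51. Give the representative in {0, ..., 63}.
Apply the extended Euclidean algorithm to (64, 51), tracking rows (r, s, t) with s·64 + t·51 = r. Each division r_prev = q·r_cur + r_new produces the new row as (previous row) − q·(current row):
  row A: (64, 1, 0)   [1·64 + 0·51 = 64]
  row B: (51, 0, 1)   [0·64 + 1·51 = 51]
  64 = 1·51 + 13   → row C = row A − 1·row B = (13, 1, −1)   [check: 1·64 − 1·51 = 13]
  51 = 3·13 + 12   → row D = row B − 3·row C = (12, −3, 4)   [check: −3·64 + 4·51 = 12]
  13 = 1·12 + 1   → row E = row C − 1·row D = (1, 4, −5)   [check: 4·64 − 5·51 = 1]
  12 = 12·1 + 0   → remainder 0, stop. gcd = 1 (last nonzero row E).
The gcd is 1, so 51 is invertible mod 64. The last nonzero row gives 4·64 − 5·51 = 1, so t = −5. So 51^(−1) ≡ −5 ≡ 59 (mod 64). Verify: 51 · 59 = 3009 ≡ 1 (mod 64). ✓

Final answer: 51^(−1) ≡ 59 (mod 64)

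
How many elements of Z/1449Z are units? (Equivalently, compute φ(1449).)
Z/1449Z has φ(1449) = 792 units

An element a ∈ Z/1449Z is a unit iff gcd(a, 1449) = 1, so the number of units is φ(1449). φ is multiplicative, with φ(p^e) = p^e − p^(e−1). Factorise 1449 = 3^2 · 7 · 23. Then
  φ(1449) = (3^2 − 3^1) · (7 − 1) · (23 − 1) = 6 · 6 · 22 = 792.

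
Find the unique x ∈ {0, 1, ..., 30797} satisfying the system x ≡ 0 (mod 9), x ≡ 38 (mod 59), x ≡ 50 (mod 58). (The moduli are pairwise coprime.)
The moduli 9, 59, 58 are pairwise coprime, so by the CRT there is a unique solution mod 9·59·58 = 30798.
Solve by successive substitution. Start with x ≡ 0 (mod 9).
  Combine with x ≡ 38 (mod 59): write x = 9·t and require 9·t ≡ 38 (mod 59). Since 9^(−1) ≡ 46 (mod 59), t ≡ 46·38 ≡ 37 (mod 59). So x ≡ 9·37 = 333 (mod 531).
  Combine with x ≡ 50 (mod 58): write x = 333 + 531·t and require 333 + 531·t ≡ 50 (mod 58), i.e. 531·t ≡ 50 − 333 ≡ 7 (mod 58). Since 531^(−1) ≡ 13 (mod 58) (531 ≡ 9 (mod 58)), t ≡ 13·7 ≡ 33 (mod 58). So x ≡ 333 + 531·33 = 17856 (mod 30798).
Unique solution in [0, 30798): x = 17856.

Final answer: x ≡ 17856 (mod 30798); the representative in [0, 30798) is 17856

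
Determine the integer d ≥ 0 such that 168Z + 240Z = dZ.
In the PID Z, (a, b) is generated by gcd(a, b). Compute gcd(240, 168) with the extended Euclidean algorithm, tracking rows (r, s, t) with s·240 + t·168 = r:
  row A: (240, 1, 0)   [1·240 + 0·168 = 240]
  row B: (168, 0, 1)   [0·240 + 1·168 = 168]
  240 = 1·168 + 72   → row C = row A − 1·row B = (72, 1, −1)   [check: 1·240 − 1·168 = 72]
  168 = 2·72 + 24   → row D = row B − 2·row C = (24, −2, 3)   [check: −2·240 + 3·168 = 24]
  72 = 3·24 + 0   → remainder 0, stop. gcd = 24 (last nonzero row D).
So gcd(168, 240) = 24, with Bézout identity −2·240 + 3·168 = 24. Containment (⊇): the Bézout identity exhibits 24 as an element of (168, 240), giving (24) ⊆ (168, 240). Containment (⊆): since 24 | 168 and 24 | 240 (168 = 24·7, 240 = 24·10), every Z-linear combination of 168 and 240 is divisible by 24, so (168, 240) ⊆ (24). Therefore (168, 240) = (24), d = 24.

Final answer: (168, 240) = (24); d = 24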